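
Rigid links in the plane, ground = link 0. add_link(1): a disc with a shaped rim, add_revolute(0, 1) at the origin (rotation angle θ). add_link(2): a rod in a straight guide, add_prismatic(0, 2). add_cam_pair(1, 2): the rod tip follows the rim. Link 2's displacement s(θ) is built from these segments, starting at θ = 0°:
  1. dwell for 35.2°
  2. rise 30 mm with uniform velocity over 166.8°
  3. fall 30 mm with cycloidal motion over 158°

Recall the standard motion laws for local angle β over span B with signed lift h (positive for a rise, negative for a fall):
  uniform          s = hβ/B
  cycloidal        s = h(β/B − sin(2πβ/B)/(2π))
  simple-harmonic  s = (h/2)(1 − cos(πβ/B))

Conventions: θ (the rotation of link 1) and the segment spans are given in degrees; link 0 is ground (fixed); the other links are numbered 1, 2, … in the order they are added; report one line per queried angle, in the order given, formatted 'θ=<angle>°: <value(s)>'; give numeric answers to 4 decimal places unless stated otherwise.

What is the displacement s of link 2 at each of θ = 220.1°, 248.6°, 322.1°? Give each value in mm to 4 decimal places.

segment 1 (0° to 35.2°, dwell): s unchanged at 0.0000
segment 2 (35.2° to 202°, uniform, h = 30) is passed completely: s = 0.0000 + (30) = 30.0000
θ = 220.1° falls in segment 3 (202° to 360°, cycloidal, h = -30): β = 220.1 − 202 = 18.1°, B = 158°; Δs = -30·(0.1146 − sin(2π·0.1146)/(2π)) = -0.2892; s = 30.0000 − 0.2892 = 29.7108
θ = 248.6° falls in segment 3 (202° to 360°, cycloidal, h = -30): β = 248.6 − 202 = 46.6°, B = 158°; Δs = -30·(0.2949 − sin(2π·0.2949)/(2π)) = -4.2625; s = 30.0000 − 4.2625 = 25.7375
θ = 322.1° falls in segment 3 (202° to 360°, cycloidal, h = -30): β = 322.1 − 202 = 120.1°, B = 158°; Δs = -30·(0.7601 − sin(2π·0.7601)/(2π)) = -27.5688; s = 30.0000 − 27.5688 = 2.4312

θ=220.1°: 29.7108
θ=248.6°: 25.7375
θ=322.1°: 2.4312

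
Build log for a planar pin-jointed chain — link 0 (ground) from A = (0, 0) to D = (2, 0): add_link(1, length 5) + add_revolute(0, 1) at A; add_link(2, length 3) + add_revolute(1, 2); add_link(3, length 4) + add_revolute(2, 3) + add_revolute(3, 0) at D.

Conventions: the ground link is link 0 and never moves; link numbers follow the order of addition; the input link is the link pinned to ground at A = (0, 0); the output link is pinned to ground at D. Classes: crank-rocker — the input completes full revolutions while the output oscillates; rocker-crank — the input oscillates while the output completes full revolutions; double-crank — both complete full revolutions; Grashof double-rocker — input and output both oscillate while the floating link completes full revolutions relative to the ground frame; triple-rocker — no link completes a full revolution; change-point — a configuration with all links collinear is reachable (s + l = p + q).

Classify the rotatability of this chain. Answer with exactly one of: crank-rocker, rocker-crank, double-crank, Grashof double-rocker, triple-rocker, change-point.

lengths: ground=2, input=5, coupler=3, output=4
sorted: s=2 (shortest), l=5 (longest), p+q=7
s + l = 7 vs p + q = 7
s + l = p + q → change-point (collinear configuration reachable)

change-point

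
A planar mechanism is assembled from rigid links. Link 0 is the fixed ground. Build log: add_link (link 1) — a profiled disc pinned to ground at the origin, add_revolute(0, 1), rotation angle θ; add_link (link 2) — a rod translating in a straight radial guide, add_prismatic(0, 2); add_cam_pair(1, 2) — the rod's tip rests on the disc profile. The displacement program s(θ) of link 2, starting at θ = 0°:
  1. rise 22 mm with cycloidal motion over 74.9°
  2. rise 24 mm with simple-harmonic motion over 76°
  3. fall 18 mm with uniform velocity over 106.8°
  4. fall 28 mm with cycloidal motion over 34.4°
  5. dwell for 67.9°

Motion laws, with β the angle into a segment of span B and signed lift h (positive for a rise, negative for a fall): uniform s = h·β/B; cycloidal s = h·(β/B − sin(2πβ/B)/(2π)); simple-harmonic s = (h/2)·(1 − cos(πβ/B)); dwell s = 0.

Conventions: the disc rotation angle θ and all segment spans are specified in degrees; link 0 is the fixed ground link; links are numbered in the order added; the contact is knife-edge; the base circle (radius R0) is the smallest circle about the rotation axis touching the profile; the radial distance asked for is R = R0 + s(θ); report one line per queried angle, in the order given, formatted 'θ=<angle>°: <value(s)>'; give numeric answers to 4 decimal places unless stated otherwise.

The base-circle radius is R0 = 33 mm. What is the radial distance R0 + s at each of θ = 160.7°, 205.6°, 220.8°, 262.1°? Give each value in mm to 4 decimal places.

seg 1 [0°–74.9°] cycloidal, h=22: full span → s += 22 → s = 22.0000
seg 2 [74.9°–150.9°] simple-harmonic, h=24: full span → s += 24 → s = 46.0000
seg 3 [150.9°–257.7°] uniform, h=-18: θ=160.7° here. β=9.8, B=106.8. -18·9.8/106.8 = -1.6517 → s = 44.3483
seg 3 [150.9°–257.7°] uniform, h=-18: θ=205.6° here. β=54.7, B=106.8. -18·54.7/106.8 = -9.2191 → s = 36.7809
seg 3 [150.9°–257.7°] uniform, h=-18: θ=220.8° here. β=69.9, B=106.8. -18·69.9/106.8 = -11.7809 → s = 34.2191
seg 3 [150.9°–257.7°] uniform, h=-18: full span → s += -18 → s = 28.0000
seg 4 [257.7°–292.1°] cycloidal, h=-28: θ=262.1° here. β=4.4, B=34.4. -28·(0.1279 − sin(2π·0.1279)/(2π)) = -0.3733 → s = 27.6267
θ=160.7°: R = R0 + s = 33 + 44.3483 = 77.3483
θ=205.6°: R = R0 + s = 33 + 36.7809 = 69.7809
θ=220.8°: R = R0 + s = 33 + 34.2191 = 67.2191
θ=262.1°: R = R0 + s = 33 + 27.6267 = 60.6267

θ=160.7°: 77.3483
θ=205.6°: 69.7809
θ=220.8°: 67.2191
θ=262.1°: 60.6267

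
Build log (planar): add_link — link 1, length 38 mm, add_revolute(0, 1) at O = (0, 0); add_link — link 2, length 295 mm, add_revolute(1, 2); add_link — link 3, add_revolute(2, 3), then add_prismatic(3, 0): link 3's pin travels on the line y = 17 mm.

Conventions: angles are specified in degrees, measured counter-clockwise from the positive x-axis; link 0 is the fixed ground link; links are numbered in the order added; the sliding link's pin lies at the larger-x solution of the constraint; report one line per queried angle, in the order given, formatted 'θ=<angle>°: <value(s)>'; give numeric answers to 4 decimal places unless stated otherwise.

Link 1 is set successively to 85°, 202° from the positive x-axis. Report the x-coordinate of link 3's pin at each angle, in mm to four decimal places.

geometry: r = 38 mm, L = 295 mm, e = 17 mm
θ=85°: crank pin P = (r cos θ, r sin θ) = (3.311918, 37.855399)
θ=85°: h = r sin θ − e = 37.855399 − 17 = 20.855399
θ=85°: x = r cos θ + √(L² − h²) = 3.311918 + 294.261877 = 297.573795
θ=202°: crank pin P = (r cos θ, r sin θ) = (-35.232986, -14.235051)
θ=202°: h = r sin θ − e = -14.235051 − 17 = -31.235051
θ=202°: x = r cos θ + √(L² − h²) = -35.232986 + 293.341732 = 258.108745

θ=85°: 297.5738
θ=202°: 258.1087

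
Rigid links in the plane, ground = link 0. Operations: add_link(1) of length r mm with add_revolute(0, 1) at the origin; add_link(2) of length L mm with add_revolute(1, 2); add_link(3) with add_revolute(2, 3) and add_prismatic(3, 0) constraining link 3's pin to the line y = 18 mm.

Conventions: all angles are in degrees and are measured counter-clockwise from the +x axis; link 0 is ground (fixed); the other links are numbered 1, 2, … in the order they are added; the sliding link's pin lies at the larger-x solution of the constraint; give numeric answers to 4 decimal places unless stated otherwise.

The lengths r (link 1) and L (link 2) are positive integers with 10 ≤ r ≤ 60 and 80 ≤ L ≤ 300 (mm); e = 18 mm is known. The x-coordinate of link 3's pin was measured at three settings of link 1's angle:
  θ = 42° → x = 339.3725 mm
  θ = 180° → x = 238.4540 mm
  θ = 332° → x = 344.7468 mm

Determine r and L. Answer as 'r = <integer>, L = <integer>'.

constraint per measurement: (x − r cos θ)² + (r sin θ − e)² = L²
subtracting the θ₁ and θ₂ equations cancels the r² and L² terms:
r = (x₁² − x₂²) / (2[(x₁cos θ₁ + e sin θ₁) − (x₂cos θ₂ + e sin θ₂)]) = 58.0000 → r = 58
L² = (x₁ − r cos θ₁)² + (r sin θ₁ − e)² = 88209.0106 → L = 297.0000 → L = 297
check at θ₃=332°: x = 344.7468 (printed 344.7468) ✓

r = 58, L = 297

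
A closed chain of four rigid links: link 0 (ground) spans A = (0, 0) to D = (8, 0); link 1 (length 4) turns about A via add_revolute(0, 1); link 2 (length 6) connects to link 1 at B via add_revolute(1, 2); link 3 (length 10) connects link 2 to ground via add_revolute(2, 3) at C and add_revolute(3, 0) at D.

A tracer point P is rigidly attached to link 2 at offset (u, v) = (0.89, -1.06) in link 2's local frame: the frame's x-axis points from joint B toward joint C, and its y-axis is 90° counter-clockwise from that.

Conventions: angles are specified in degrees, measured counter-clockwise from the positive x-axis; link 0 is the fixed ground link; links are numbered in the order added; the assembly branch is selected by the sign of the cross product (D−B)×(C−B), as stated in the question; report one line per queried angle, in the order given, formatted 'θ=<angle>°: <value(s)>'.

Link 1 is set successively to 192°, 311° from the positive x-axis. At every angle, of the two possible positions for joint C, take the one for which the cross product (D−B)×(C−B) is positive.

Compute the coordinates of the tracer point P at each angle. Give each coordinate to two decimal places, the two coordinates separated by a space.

A=(0,0), D=(8.00,0)
θ=192°: B = A + 4.00·(cos192°, sin192°) = (-3.9126, -0.8316)
θ=192°: |BD| = 11.9416
θ=192°: circle(B,6.00) ∩ circle(D,10.00): a=3.2911, h=5.0169
θ=192°:   candidates: C₊=(-0.9789,4.4022) cross=59.909; C₋=(-0.2801,-5.6071) cross=-59.909
θ=192°:   branch + wants cross > 0 → take C=(-0.9789,4.4022) (cross=59.909)
θ=192°: ex = (C−B)/|BC| = (0.4890,0.8723); ey = (-0.8723,0.4890)
θ=192°: P = B + 0.89·ex + -1.06·ey = (-2.5528,-0.5736)
θ=311°: B = A + 4.00·(cos311°, sin311°) = (2.6242, -3.0188)
θ=311°: |BD| = 6.1654
θ=311°: circle(B,6.00) ∩ circle(D,10.00): a=-2.1075, h=5.6177
θ=311°:   candidates: C₊=(-1.9640,0.8474) cross=34.635; C₋=(3.5373,-8.9490) cross=-34.635
θ=311°:   branch + wants cross > 0 → take C=(-1.9640,0.8474) (cross=34.635)
θ=311°: ex = (C−B)/|BC| = (-0.7647,0.6444); ey = (-0.6444,-0.7647)
θ=311°: P = B + 0.89·ex + -1.06·ey = (2.6267,-1.6348)

θ=192°: -2.55 -0.57
θ=311°: 2.63 -1.63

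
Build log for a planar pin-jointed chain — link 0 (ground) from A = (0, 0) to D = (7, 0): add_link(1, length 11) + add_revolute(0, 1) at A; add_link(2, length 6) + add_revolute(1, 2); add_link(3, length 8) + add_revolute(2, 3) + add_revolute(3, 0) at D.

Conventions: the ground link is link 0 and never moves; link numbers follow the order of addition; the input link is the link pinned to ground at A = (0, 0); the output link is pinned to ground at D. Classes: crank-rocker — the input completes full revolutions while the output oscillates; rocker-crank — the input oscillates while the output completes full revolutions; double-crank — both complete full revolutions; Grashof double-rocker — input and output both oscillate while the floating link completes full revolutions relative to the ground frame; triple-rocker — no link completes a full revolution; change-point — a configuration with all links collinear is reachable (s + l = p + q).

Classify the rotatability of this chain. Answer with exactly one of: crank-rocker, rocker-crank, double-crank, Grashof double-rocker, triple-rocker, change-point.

lengths: ground=7, input=11, coupler=6, output=8
sorted: s=6 (shortest), l=11 (longest), p+q=15
s + l = 17 vs p + q = 15
s + l > p + q → non-Grashof → no link fully rotates → triple-rocker

triple-rocker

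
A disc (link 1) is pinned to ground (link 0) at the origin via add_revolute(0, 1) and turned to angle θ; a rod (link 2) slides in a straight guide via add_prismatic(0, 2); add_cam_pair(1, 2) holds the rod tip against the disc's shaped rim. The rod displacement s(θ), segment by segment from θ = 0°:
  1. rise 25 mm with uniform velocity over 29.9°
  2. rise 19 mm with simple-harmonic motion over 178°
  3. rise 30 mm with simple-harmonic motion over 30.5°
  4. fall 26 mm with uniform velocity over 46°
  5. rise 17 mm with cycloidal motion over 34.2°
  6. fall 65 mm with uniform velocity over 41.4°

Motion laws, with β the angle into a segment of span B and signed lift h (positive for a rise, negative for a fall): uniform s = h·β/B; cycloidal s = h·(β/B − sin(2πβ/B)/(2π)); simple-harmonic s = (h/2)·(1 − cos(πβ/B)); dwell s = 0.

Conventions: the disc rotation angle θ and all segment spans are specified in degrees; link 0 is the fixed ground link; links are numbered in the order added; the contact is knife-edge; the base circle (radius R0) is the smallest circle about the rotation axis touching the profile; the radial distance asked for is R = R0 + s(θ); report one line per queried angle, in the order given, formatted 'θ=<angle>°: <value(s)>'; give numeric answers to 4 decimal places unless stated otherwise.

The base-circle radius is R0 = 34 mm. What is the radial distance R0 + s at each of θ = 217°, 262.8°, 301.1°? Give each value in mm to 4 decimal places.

segment 1 (0° to 29.9°, uniform, h = 25) is passed completely: s = 0.0000 + (25) = 25.0000
segment 2 (29.9° to 207.9°, simple-harmonic, h = 19) is passed completely: s = 25.0000 + (19) = 44.0000
θ = 217° falls in segment 3 (207.9° to 238.4°, simple-harmonic, h = 30): β = 217 − 207.9 = 9.1°, B = 30.5°; Δs = 30/2·(1 − cos(π·0.2984)) = 6.1208; s = 44.0000 + 6.1208 = 50.1208
segment 3 (207.9° to 238.4°, simple-harmonic, h = 30) is passed completely: s = 44.0000 + (30) = 74.0000
θ = 262.8° falls in segment 4 (238.4° to 284.4°, uniform, h = -26): β = 262.8 − 238.4 = 24.4°, B = 46°; Δs = -26·24.4/46 = -13.7913; s = 74.0000 − 13.7913 = 60.2087
segment 4 (238.4° to 284.4°, uniform, h = -26) is passed completely: s = 74.0000 + (-26) = 48.0000
θ = 301.1° falls in segment 5 (284.4° to 318.6°, cycloidal, h = 17): β = 301.1 − 284.4 = 16.7°, B = 34.2°; Δs = 17·(0.4883 − sin(2π·0.4883)/(2π)) = 8.1025; s = 48.0000 + 8.1025 = 56.1025
θ=217°: R = R0 + s = 34 + 50.1208 = 84.1208
θ=262.8°: R = R0 + s = 34 + 60.2087 = 94.2087
θ=301.1°: R = R0 + s = 34 + 56.1025 = 90.1025

θ=217°: 84.1208
θ=262.8°: 94.2087
θ=301.1°: 90.1025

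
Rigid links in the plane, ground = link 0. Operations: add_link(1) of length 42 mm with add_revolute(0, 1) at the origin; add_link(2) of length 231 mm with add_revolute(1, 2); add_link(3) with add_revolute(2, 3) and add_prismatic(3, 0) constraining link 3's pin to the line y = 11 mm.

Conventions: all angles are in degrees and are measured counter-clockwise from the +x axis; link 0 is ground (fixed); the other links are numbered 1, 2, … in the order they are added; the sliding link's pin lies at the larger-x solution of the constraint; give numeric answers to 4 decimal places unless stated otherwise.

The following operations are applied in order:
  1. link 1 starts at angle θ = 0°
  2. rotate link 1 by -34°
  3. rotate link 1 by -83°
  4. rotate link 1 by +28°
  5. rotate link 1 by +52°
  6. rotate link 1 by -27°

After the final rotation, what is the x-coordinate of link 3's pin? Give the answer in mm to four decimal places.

geometry: r = 42 mm, L = 231 mm, e = 11 mm; θ starts at 0°
rotate link 1 by -34°: θ ← 0° -34° = -34°
rotate link 1 by -83°: θ ← -34° -83° = -117°
rotate link 1 by +28°: θ ← -117° +28° = -89°
rotate link 1 by +52°: θ ← -89° +52° = -37°
rotate link 1 by -27°: θ ← -37° -27° = -64°
crank pin P = (r cos θ, r sin θ) = (18.411588, -37.749350)
h = r sin θ − e = -37.749350 − 11 = -48.749350
x = r cos θ + √(L² − h²) = 18.411588 + 225.797478 = 244.209066

244.2091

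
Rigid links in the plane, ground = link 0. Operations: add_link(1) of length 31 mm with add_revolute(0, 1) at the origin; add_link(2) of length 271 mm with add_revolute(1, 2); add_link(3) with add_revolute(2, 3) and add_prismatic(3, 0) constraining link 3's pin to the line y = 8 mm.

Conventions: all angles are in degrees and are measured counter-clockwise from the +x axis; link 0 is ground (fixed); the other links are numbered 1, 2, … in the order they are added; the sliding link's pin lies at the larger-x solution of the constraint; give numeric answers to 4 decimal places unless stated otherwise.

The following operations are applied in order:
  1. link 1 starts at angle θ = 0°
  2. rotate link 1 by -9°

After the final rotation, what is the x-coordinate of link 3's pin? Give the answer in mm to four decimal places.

geometry: r = 31 mm, L = 271 mm, e = 8 mm; θ starts at 0°
rotate link 1 by -9°: θ ← 0° -9° = -9°
crank pin P = (r cos θ, r sin θ) = (30.618339, -4.849468)
h = r sin θ − e = -4.849468 − 8 = -12.849468
x = r cos θ + √(L² − h²) = 30.618339 + 270.695200 = 301.313538

301.3135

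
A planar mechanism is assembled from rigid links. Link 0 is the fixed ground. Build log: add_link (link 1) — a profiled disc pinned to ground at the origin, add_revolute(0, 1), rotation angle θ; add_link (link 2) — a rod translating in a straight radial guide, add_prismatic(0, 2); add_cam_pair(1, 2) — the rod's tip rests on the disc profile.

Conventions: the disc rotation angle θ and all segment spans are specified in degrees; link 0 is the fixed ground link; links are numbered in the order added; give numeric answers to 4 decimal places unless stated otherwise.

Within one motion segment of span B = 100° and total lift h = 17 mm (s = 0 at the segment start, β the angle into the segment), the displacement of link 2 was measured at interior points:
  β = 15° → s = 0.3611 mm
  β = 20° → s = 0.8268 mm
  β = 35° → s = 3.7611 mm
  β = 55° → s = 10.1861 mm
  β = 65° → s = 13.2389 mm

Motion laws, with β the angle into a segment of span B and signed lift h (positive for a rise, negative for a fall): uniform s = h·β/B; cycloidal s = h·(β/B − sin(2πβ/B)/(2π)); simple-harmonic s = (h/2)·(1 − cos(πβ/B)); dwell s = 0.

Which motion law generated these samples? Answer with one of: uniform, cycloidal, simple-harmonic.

candidates at β/B = r: uniform s = h·r (linear in β); cycloidal s = h·(r − sin(2πr)/(2π)); simple-harmonic s = (h/2)(1 − cos(πr))
β=15°: printed 0.3611 | uniform 2.5500, cycloidal 0.3611, simple-harmonic 0.9264
β=20°: printed 0.8268 | uniform 3.4000, cycloidal 0.8268, simple-harmonic 1.6234
β=35°: printed 3.7611 | uniform 5.9500, cycloidal 3.7611, simple-harmonic 4.6411
β=55°: printed 10.1861 | uniform 9.3500, cycloidal 10.1861, simple-harmonic 9.8297
β=65°: printed 13.2389 | uniform 11.0500, cycloidal 13.2389, simple-harmonic 12.3589
only one law matches every sample → cycloidal

cycloidal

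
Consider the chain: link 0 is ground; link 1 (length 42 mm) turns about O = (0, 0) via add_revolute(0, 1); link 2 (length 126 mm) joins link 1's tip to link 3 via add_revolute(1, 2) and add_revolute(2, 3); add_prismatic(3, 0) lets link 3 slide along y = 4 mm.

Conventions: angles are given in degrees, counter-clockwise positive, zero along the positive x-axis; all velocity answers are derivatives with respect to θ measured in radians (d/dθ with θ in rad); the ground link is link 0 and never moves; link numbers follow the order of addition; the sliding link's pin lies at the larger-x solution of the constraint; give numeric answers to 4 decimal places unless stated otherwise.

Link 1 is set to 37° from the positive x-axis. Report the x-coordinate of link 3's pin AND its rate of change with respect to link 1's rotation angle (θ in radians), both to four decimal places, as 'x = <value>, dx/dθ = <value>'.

geometry: r = 42 mm, L = 126 mm, e = 4 mm
crank pin P = (r cos θ, r sin θ) = (33.542691, 25.276231)
h = r sin θ − e = 25.276231 − 4 = 21.276231
x = r cos θ + √(L² − h²) = 33.542691 + 124.190668 = 157.733359
dx/dθ = −r sin θ − h·r cos θ/√(L² − h²) (θ in radians; h = 21.276231) = -31.022734

x = 157.7334, dx/dθ = -31.0227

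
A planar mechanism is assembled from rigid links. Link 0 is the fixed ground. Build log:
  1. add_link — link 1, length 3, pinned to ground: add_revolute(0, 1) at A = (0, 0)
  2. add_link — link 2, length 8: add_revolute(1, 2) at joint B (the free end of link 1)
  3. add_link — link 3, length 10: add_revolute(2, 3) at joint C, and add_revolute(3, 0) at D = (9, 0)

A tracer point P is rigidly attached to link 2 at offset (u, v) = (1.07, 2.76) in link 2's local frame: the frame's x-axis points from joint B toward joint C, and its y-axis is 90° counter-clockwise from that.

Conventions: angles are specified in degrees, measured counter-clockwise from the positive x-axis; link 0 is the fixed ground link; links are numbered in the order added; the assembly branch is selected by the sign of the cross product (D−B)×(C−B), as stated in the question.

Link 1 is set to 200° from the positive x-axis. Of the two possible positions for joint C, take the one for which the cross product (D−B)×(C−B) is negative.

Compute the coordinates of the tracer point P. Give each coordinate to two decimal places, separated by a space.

A=(0,0), D=(9.00,0)
B = A + 3.00·(cos200°, sin200°) = (-2.8191, -1.0261)
|BD| = 11.8635
circle(B,8.00) ∩ circle(D,10.00): a=4.4145, h=6.6717
  candidates: C₊=(1.0019,6.0025) cross=79.150; C₋=(2.1559,-7.2910) cross=-79.150
  branch - wants cross < 0 → take C=(2.1559,-7.2910) (cross=-79.150)
ex = (C−B)/|BC| = (0.6219,-0.7831); ey = (0.7831,0.6219)
P = B + 1.07·ex + 2.76·ey = (0.0077,-0.1476)

0.01 -0.15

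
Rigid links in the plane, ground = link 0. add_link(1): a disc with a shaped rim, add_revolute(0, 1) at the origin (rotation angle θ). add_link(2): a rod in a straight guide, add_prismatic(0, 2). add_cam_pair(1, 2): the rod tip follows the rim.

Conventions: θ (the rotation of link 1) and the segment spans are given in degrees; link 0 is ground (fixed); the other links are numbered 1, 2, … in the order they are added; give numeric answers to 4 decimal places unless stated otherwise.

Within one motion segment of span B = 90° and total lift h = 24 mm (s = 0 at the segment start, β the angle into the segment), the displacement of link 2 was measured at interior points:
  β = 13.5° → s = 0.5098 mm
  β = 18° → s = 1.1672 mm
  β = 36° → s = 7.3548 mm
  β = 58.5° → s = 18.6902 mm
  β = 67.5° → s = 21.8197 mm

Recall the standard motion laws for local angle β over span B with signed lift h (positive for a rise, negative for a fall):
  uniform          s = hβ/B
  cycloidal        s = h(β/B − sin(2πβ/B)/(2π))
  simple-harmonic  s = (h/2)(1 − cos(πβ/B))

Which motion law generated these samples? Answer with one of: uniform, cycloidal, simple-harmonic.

candidates at β/B = r: uniform s = h·r (linear in β); cycloidal s = h·(r − sin(2πr)/(2π)); simple-harmonic s = (h/2)(1 − cos(πr))
β=13.5°: printed 0.5098 | uniform 3.6000, cycloidal 0.5098, simple-harmonic 1.3079
β=18°: printed 1.1672 | uniform 4.8000, cycloidal 1.1672, simple-harmonic 2.2918
β=36°: printed 7.3548 | uniform 9.6000, cycloidal 7.3548, simple-harmonic 8.2918
β=58.5°: printed 18.6902 | uniform 15.6000, cycloidal 18.6902, simple-harmonic 17.4479
β=67.5°: printed 21.8197 | uniform 18.0000, cycloidal 21.8197, simple-harmonic 20.4853
only one law matches every sample → cycloidal

cycloidal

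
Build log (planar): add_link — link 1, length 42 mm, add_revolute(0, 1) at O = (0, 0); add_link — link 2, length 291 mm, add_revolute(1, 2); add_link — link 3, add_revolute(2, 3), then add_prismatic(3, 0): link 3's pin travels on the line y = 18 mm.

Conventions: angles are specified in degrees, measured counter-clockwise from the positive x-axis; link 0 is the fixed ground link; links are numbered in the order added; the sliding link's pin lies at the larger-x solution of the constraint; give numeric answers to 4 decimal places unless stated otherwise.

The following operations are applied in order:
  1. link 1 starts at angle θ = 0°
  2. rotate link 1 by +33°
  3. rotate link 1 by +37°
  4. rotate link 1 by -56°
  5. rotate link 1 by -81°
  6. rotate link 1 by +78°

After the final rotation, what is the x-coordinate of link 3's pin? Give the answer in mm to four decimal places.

geometry: r = 42 mm, L = 291 mm, e = 18 mm; θ starts at 0°
rotate link 1 by +33°: θ ← 0° +33° = 33°
rotate link 1 by +37°: θ ← 33° +37° = 70°
rotate link 1 by -56°: θ ← 70° -56° = 14°
rotate link 1 by -81°: θ ← 14° -81° = -67°
rotate link 1 by +78°: θ ← -67° +78° = 11°
crank pin P = (r cos θ, r sin θ) = (41.228342, 8.013978)
h = r sin θ − e = 8.013978 − 18 = -9.986022
x = r cos θ + √(L² − h²) = 41.228342 + 290.828608 = 332.056950

332.0569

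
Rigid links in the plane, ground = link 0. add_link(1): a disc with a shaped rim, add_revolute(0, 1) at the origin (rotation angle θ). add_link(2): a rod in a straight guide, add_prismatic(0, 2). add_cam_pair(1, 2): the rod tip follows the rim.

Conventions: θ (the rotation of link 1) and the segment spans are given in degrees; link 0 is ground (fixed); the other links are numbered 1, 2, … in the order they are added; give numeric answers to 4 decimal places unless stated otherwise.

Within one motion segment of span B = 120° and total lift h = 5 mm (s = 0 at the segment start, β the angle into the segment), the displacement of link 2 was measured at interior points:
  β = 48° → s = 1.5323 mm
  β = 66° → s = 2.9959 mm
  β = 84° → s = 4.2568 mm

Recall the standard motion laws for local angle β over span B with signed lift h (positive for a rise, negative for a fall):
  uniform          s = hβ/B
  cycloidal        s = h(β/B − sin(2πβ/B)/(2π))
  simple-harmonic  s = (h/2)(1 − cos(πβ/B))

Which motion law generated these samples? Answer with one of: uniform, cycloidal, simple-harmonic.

candidates at β/B = r: uniform s = h·r (linear in β); cycloidal s = h·(r − sin(2πr)/(2π)); simple-harmonic s = (h/2)(1 − cos(πr))
β=48°: printed 1.5323 | uniform 2.0000, cycloidal 1.5323, simple-harmonic 1.7275
β=66°: printed 2.9959 | uniform 2.7500, cycloidal 2.9959, simple-harmonic 2.8911
β=84°: printed 4.2568 | uniform 3.5000, cycloidal 4.2568, simple-harmonic 3.9695
only one law matches every sample → cycloidal

cycloidal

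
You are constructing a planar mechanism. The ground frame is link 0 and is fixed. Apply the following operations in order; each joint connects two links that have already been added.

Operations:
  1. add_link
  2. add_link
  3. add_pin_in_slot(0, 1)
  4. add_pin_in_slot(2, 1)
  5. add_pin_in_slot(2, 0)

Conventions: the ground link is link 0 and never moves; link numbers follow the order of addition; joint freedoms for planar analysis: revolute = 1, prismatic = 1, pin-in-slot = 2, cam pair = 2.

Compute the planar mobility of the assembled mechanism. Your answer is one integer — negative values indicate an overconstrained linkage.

ground; <1,0,0>
#1 <2,0,0>
#2 <3,0,0>
PS:0↔1 J2 <3,0,1>
PS:2↔1 J2 <3,0,2>
PS:2↔0 J2 <3,0,3>
3×2 − 2×0 − 1×3 = 3

M = 3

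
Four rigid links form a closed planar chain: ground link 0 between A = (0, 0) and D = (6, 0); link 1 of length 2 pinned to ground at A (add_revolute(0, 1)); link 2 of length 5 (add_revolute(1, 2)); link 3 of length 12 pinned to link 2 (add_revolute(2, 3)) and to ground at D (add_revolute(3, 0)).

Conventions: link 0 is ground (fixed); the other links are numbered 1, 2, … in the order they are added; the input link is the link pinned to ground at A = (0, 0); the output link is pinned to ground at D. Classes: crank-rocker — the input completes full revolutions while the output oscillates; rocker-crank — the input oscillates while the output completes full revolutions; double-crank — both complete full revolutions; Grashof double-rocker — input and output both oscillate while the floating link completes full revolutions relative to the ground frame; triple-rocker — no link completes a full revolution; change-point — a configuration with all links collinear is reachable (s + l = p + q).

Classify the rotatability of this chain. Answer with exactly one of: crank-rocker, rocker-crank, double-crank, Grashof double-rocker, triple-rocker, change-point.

lengths: ground=6, input=2, coupler=5, output=12
sorted: s=2 (shortest), l=12 (longest), p+q=11
s + l = 14 vs p + q = 11
s + l > p + q → non-Grashof → no link fully rotates → triple-rocker

triple-rocker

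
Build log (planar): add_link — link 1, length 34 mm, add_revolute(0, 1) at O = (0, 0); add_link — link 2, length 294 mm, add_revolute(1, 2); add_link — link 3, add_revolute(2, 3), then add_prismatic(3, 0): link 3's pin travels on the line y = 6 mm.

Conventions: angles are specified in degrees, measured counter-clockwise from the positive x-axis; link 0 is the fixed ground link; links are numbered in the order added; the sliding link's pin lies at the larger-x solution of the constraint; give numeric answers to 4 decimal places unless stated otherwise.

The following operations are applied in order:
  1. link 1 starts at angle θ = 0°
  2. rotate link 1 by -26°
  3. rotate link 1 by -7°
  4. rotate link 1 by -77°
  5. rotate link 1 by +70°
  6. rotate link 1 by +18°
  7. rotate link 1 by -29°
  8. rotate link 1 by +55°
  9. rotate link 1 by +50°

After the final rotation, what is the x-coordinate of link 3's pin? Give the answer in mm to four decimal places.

geometry: r = 34 mm, L = 294 mm, e = 6 mm; θ starts at 0°
rotate link 1 by -26°: θ ← 0° -26° = -26°
rotate link 1 by -7°: θ ← -26° -7° = -33°
rotate link 1 by -77°: θ ← -33° -77° = -110°
rotate link 1 by +70°: θ ← -110° +70° = -40°
rotate link 1 by +18°: θ ← -40° +18° = -22°
rotate link 1 by -29°: θ ← -22° -29° = -51°
rotate link 1 by +55°: θ ← -51° +55° = 4°
rotate link 1 by +50°: θ ← 4° +50° = 54°
crank pin P = (r cos θ, r sin θ) = (19.984699, 27.506578)
h = r sin θ − e = 27.506578 − 6 = 21.506578
x = r cos θ + √(L² − h²) = 19.984699 + 293.212324 = 313.197023

313.1970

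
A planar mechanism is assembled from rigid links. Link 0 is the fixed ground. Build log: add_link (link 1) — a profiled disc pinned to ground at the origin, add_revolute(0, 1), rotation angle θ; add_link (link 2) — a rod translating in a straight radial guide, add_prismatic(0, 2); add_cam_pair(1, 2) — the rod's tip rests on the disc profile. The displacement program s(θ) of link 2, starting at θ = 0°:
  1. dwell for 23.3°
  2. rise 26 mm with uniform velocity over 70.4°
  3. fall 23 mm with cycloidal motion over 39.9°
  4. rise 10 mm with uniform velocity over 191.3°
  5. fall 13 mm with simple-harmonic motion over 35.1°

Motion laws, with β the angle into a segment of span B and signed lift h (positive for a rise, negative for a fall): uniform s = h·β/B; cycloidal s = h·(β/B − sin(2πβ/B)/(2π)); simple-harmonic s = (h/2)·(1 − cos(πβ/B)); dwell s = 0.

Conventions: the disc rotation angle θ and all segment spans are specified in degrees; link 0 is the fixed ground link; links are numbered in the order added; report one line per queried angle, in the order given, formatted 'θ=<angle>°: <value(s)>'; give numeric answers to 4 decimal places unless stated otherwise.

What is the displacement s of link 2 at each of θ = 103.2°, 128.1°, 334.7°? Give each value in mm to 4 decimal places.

seg 1 [0°–23.3°] dwell: s stays 0.0000
seg 2 [23.3°–93.7°] uniform, h=26: full span → s += 26 → s = 26.0000
seg 3 [93.7°–133.6°] cycloidal, h=-23: θ=103.2° here. β=9.5, B=39.9. -23·(0.2381 − sin(2π·0.2381)/(2π)) = -1.8259 → s = 24.1741
seg 3 [93.7°–133.6°] cycloidal, h=-23: θ=128.1° here. β=34.4, B=39.9. -23·(0.8622 − sin(2π·0.8622)/(2π)) = -22.6182 → s = 3.3818
seg 3 [93.7°–133.6°] cycloidal, h=-23: full span → s += -23 → s = 3.0000
seg 4 [133.6°–324.9°] uniform, h=10: full span → s += 10 → s = 13.0000
seg 5 [324.9°–360°] simple-harmonic, h=-13: θ=334.7° here. β=9.8, B=35.1. -13/2·(1 − cos(π·0.2792)) = -2.3442 → s = 10.6558

θ=103.2°: 24.1741
θ=128.1°: 3.3818
θ=334.7°: 10.6558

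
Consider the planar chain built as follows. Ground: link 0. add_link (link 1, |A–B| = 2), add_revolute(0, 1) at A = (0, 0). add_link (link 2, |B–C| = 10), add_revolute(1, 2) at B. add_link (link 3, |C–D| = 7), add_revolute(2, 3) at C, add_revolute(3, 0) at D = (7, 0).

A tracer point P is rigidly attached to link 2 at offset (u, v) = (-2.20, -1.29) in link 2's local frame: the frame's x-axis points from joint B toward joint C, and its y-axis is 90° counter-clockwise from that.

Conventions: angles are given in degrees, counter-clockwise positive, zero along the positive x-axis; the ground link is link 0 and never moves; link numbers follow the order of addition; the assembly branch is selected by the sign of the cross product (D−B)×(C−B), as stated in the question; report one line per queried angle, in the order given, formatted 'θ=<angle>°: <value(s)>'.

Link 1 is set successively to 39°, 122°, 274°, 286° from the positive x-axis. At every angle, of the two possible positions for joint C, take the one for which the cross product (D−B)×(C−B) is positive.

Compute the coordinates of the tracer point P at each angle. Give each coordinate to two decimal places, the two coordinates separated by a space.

A=(0,0), D=(7.00,0)
θ=39°: B = A + 2.00·(cos39°, sin39°) = (1.5543, 1.2586)
θ=39°: |BD| = 5.5893
θ=39°: circle(B,10.00) ∩ circle(D,7.00): a=7.3569, h=6.7731
θ=39°:   candidates: C₊=(10.2475,6.2011) cross=37.857; C₋=(7.1970,-6.9972) cross=-37.857
θ=39°:   branch + wants cross > 0 → take C=(10.2475,6.2011) (cross=37.857)
θ=39°: ex = (C−B)/|BC| = (0.8693,0.4942); ey = (-0.4942,0.8693)
θ=39°: P = B + -2.20·ex + -1.29·ey = (0.2794,-0.9501)
θ=122°: B = A + 2.00·(cos122°, sin122°) = (-1.0598, 1.6961)
θ=122°: |BD| = 8.2364
θ=122°: circle(B,10.00) ∩ circle(D,7.00): a=7.2142, h=6.9250
θ=122°:   candidates: C₊=(7.4258,6.9870) cross=57.037; C₋=(4.5737,-6.5661) cross=-57.037
θ=122°:   branch + wants cross > 0 → take C=(7.4258,6.9870) (cross=57.037)
θ=122°: ex = (C−B)/|BC| = (0.8486,0.5291); ey = (-0.5291,0.8486)
θ=122°: P = B + -2.20·ex + -1.29·ey = (-2.2441,-0.5626)
θ=274°: B = A + 2.00·(cos274°, sin274°) = (0.1395, -1.9951)
θ=274°: |BD| = 7.1447
θ=274°: circle(B,10.00) ∩ circle(D,7.00): a=7.1414, h=7.0000
θ=274°:   candidates: C₊=(5.0421,6.7206) cross=50.013; C₋=(8.9516,-6.7225) cross=-50.013
θ=274°:   branch + wants cross > 0 → take C=(5.0421,6.7206) (cross=50.013)
θ=274°: ex = (C−B)/|BC| = (0.4903,0.8716); ey = (-0.8716,0.4903)
θ=274°: P = B + -2.20·ex + -1.29·ey = (0.1853,-4.5450)
θ=286°: B = A + 2.00·(cos286°, sin286°) = (0.5513, -1.9225)
θ=286°: |BD| = 6.7292
θ=286°: circle(B,10.00) ∩ circle(D,7.00): a=7.1541, h=6.9871
θ=286°:   candidates: C₊=(5.4109,6.8172) cross=47.018; C₋=(9.4033,-6.5745) cross=-47.018
θ=286°:   branch + wants cross > 0 → take C=(5.4109,6.8172) (cross=47.018)
θ=286°: ex = (C−B)/|BC| = (0.4860,0.8740); ey = (-0.8740,0.4860)
θ=286°: P = B + -2.20·ex + -1.29·ey = (0.6096,-4.4722)

θ=39°: 0.28 -0.95
θ=122°: -2.24 -0.56
θ=274°: 0.19 -4.55
θ=286°: 0.61 -4.47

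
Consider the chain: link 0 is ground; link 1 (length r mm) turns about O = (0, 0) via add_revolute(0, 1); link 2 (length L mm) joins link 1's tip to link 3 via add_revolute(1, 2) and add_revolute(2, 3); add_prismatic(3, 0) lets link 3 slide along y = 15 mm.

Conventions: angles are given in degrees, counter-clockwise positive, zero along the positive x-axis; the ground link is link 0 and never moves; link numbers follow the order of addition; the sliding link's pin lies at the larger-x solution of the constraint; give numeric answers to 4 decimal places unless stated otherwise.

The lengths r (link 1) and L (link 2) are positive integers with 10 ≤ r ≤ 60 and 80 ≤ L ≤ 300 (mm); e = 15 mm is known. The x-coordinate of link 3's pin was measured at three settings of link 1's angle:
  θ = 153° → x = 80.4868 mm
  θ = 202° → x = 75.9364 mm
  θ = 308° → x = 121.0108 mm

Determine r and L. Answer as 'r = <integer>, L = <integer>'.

constraint per measurement: (x − r cos θ)² + (r sin θ − e)² = L²
subtracting the θ₁ and θ₂ equations cancels the r² and L² terms:
r = (x₁² − x₂²) / (2[(x₁cos θ₁ + e sin θ₁) − (x₂cos θ₂ + e sin θ₂)]) = 32.0000 → r = 32
L² = (x₁ − r cos θ₁)² + (r sin θ₁ − e)² = 11881.0070 → L = 109.0000 → L = 109
check at θ₃=308°: x = 121.0108 (printed 121.0108) ✓

r = 32, L = 109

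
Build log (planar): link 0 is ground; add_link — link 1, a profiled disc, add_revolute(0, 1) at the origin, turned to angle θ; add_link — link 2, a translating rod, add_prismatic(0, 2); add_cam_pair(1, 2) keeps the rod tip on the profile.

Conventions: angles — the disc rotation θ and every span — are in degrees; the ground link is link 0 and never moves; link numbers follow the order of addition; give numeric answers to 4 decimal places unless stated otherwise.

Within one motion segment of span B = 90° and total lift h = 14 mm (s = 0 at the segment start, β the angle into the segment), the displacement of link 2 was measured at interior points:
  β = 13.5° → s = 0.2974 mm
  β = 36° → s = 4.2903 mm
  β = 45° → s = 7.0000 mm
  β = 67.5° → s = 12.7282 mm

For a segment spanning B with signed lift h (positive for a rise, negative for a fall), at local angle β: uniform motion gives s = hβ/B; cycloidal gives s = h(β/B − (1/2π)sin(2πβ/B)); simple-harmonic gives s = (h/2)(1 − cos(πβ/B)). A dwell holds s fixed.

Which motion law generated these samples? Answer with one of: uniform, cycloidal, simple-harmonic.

candidates at β/B = r: uniform s = h·r (linear in β); cycloidal s = h·(r − sin(2πr)/(2π)); simple-harmonic s = (h/2)(1 − cos(πr))
β=13.5°: printed 0.2974 | uniform 2.1000, cycloidal 0.2974, simple-harmonic 0.7630
β=36°: printed 4.2903 | uniform 5.6000, cycloidal 4.2903, simple-harmonic 4.8369
β=45°: printed 7.0000 | uniform 7.0000, cycloidal 7.0000, simple-harmonic 7.0000
β=67.5°: printed 12.7282 | uniform 10.5000, cycloidal 12.7282, simple-harmonic 11.9497
only one law matches every sample → cycloidal

cycloidal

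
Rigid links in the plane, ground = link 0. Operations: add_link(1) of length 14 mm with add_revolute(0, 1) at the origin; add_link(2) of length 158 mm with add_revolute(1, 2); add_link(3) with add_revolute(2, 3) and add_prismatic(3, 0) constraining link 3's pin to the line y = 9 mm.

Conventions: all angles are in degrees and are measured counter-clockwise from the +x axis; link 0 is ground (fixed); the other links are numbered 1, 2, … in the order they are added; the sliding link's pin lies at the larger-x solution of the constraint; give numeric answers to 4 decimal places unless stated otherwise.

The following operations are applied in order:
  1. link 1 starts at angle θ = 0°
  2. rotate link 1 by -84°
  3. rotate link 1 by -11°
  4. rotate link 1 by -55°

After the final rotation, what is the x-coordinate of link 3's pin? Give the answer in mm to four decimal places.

geometry: r = 14 mm, L = 158 mm, e = 9 mm; θ starts at 0°
rotate link 1 by -84°: θ ← 0° -84° = -84°
rotate link 1 by -11°: θ ← -84° -11° = -95°
rotate link 1 by -55°: θ ← -95° -55° = -150°
crank pin P = (r cos θ, r sin θ) = (-12.124356, -7.000000)
h = r sin θ − e = -7.000000 − 9 = -16.000000
x = r cos θ + √(L² − h²) = -12.124356 + 157.187786 = 145.063430

145.0634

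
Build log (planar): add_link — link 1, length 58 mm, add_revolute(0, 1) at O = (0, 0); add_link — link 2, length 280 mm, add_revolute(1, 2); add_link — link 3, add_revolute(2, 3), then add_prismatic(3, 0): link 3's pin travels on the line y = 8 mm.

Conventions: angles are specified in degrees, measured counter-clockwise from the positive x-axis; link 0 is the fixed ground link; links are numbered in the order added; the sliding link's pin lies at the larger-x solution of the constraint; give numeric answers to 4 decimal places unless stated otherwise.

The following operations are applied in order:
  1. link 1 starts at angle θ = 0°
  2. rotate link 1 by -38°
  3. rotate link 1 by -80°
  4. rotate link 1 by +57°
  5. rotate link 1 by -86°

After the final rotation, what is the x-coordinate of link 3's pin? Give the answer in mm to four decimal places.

geometry: r = 58 mm, L = 280 mm, e = 8 mm; θ starts at 0°
rotate link 1 by -38°: θ ← 0° -38° = -38°
rotate link 1 by -80°: θ ← -38° -80° = -118°
rotate link 1 by +57°: θ ← -118° +57° = -61°
rotate link 1 by -86°: θ ← -61° -86° = -147°
crank pin P = (r cos θ, r sin θ) = (-48.642893, -31.589064)
h = r sin θ − e = -31.589064 − 8 = -39.589064
x = r cos θ + √(L² − h²) = -48.642893 + 277.187132 = 228.544239

228.5442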